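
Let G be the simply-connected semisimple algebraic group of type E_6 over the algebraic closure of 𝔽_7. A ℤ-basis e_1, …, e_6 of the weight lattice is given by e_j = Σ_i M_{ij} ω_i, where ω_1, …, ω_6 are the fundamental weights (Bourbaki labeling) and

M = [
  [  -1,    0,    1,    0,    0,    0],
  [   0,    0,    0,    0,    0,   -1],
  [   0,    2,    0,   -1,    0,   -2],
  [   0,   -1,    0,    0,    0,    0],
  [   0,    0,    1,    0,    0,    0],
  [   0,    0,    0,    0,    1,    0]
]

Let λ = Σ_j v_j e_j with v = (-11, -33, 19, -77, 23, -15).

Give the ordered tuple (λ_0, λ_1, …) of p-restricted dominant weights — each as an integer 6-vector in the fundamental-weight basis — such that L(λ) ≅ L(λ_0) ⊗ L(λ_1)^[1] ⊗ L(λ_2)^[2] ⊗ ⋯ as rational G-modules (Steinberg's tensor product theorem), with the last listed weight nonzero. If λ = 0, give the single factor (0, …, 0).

((2, 1, 6, 5, 5, 2), (4, 2, 5, 4, 2, 3))

ω-coordinates c = M·v, v = (-11, -33, 19, -77, 23, -15):
  c_1 = -1*-11 + 0*-33 + 1*19 + 0*-77 + 0*23 + 0*-15 = 30
  c_2 = 0*-11 + 0*-33 + 0*19 + 0*-77 + 0*23 + -1*-15 = 15
  c_3 = 0*-11 + 2*-33 + 0*19 + -1*-77 + 0*23 + -2*-15 = 41
  c_4 = 0*-11 + -1*-33 + 0*19 + 0*-77 + 0*23 + 0*-15 = 33
  c_5 = 0*-11 + 0*-33 + 1*19 + 0*-77 + 0*23 + 0*-15 = 19
  c_6 = 0*-11 + 0*-33 + 0*19 + 0*-77 + 1*23 + 0*-15 = 23
p = 7; digits c_i = Σ_j d_{ij}·7^j, 0 ≤ d_{ij} < 7:
  c_1 = 30 = 2·7^0 + 4·7^1
  c_2 = 15 = 1·7^0 + 2·7^1
  c_3 = 41 = 6·7^0 + 5·7^1
  c_4 = 33 = 5·7^0 + 4·7^1
  c_5 = 19 = 5·7^0 + 2·7^1
  c_6 = 23 = 2·7^0 + 3·7^1
Factor λ_0 = (2, 1, 6, 5, 5, 2)
Factor λ_1 = (4, 2, 5, 4, 2, 3)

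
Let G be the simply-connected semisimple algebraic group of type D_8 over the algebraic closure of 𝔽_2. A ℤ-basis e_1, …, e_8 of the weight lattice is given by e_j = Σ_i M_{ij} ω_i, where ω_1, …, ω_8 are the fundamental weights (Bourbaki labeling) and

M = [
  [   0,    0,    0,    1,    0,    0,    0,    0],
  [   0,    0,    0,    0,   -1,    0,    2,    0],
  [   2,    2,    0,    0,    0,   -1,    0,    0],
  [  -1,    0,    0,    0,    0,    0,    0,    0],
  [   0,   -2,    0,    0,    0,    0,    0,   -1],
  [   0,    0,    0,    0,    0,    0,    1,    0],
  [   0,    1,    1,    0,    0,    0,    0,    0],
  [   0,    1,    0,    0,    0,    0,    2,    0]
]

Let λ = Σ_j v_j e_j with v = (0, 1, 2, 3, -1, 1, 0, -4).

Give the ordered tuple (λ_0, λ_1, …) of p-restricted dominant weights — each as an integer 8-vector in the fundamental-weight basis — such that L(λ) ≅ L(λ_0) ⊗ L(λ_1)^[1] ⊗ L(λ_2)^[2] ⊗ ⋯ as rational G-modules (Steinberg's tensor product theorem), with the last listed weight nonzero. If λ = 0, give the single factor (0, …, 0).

((1, 1, 1, 0, 0, 0, 1, 1), (1, 0, 0, 0, 1, 0, 1, 0))

Change of basis e → ω: c = M·v where v = (0, 1, 2, 3, -1, 1, 0, -4):
  c_1 = (0)·(0) + (0)·(1) + (0)·(2) + (1)·(3) + (0)·(-1) + (0)·(1) + (0)·(0) + (0)·(-4) = 3
  c_2 = (0)·(0) + (0)·(1) + (0)·(2) + (0)·(3) + (-1)·(-1) + (0)·(1) + (2)·(0) + (0)·(-4) = 1
  c_3 = (2)·(0) + (2)·(1) + (0)·(2) + (0)·(3) + (0)·(-1) + (-1)·(1) + (0)·(0) + (0)·(-4) = 1
  c_4 = (-1)·(0) + (0)·(1) + (0)·(2) + (0)·(3) + (0)·(-1) + (0)·(1) + (0)·(0) + (0)·(-4) = 0
  c_5 = (0)·(0) + (-2)·(1) + (0)·(2) + (0)·(3) + (0)·(-1) + (0)·(1) + (0)·(0) + (-1)·(-4) = 2
  c_6 = (0)·(0) + (0)·(1) + (0)·(2) + (0)·(3) + (0)·(-1) + (0)·(1) + (1)·(0) + (0)·(-4) = 0
  c_7 = (0)·(0) + (1)·(1) + (1)·(2) + (0)·(3) + (0)·(-1) + (0)·(1) + (0)·(0) + (0)·(-4) = 3
  c_8 = (0)·(0) + (1)·(1) + (0)·(2) + (0)·(3) + (0)·(-1) + (0)·(1) + (2)·(0) + (0)·(-4) = 1
Base-2 expansion of each c_i:
  c_1 = 3 = 1·2^0 + 1·2^1
  c_2 = 1 = 1·2^0
  c_3 = 1 = 1·2^0
  c_4 = 0
  c_5 = 2 = 0·2^0 + 1·2^1
  c_6 = 0
  c_7 = 3 = 1·2^0 + 1·2^1
  c_8 = 1 = 1·2^0
p-restricted factor λ_0 = (1, 1, 1, 0, 0, 0, 1, 1)
p-restricted factor λ_1 = (1, 0, 0, 0, 1, 0, 1, 0)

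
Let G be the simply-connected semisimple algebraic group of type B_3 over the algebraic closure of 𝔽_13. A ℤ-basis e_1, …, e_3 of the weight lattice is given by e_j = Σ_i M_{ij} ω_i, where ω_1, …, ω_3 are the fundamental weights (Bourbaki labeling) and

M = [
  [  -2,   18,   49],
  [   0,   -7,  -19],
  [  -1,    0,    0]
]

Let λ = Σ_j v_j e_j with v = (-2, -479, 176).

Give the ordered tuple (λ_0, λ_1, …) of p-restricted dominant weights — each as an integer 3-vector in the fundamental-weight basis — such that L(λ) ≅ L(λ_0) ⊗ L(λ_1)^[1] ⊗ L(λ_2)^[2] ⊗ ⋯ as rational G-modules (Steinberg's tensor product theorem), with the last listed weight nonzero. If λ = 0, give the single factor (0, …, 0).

((6, 9, 2),)

Compute c_i = Σ_j M_{ij} v_j with v = (-2, -479, 176):
  c_1 = (-2)·(-2) + (18)·(-479) + (49)·(176) = 6
  c_2 = (0)·(-2) + (-7)·(-479) + (-19)·(176) = 9
  c_3 = (-1)·(-2) + (0)·(-479) + (0)·(176) = 2
Base-13 expansion of each c_i:
  c_1 = 6 = 6·13^0
  c_2 = 9 = 9·13^0
  c_3 = 2 = 2·13^0
p-restricted factor λ_0 = (6, 9, 2)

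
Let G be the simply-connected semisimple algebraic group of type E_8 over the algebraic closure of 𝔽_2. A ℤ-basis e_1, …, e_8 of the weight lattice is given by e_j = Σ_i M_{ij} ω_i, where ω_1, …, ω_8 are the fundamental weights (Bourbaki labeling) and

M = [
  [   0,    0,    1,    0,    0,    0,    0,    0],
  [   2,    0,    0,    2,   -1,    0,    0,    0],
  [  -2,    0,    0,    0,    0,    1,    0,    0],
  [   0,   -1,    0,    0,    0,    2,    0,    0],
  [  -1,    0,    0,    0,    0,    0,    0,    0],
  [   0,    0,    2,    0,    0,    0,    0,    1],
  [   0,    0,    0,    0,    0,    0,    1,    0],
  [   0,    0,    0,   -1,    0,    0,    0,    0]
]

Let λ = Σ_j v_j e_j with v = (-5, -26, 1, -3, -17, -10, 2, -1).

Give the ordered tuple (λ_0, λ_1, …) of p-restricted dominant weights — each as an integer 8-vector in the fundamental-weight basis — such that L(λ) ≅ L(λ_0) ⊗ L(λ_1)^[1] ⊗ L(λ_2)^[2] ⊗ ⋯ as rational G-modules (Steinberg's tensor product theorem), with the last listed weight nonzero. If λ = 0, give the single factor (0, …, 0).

Converting to the ω-basis (c_i = row i of M dotted with v = (-5, -26, 1, -3, -17, -10, 2, -1)):
  c_1 = (0)·(-5) + (0)·(-26) + 1·1 + (0)·(-3) + (0)·(-17) + (0)·(-10) + 0·2 + (0)·(-1) = 1
  c_2 = (2)·(-5) + (0)·(-26) + 0·1 + (2)·(-3) + (-1)·(-17) + (0)·(-10) + 0·2 + (0)·(-1) = 1
  c_3 = (-2)·(-5) + (0)·(-26) + 0·1 + (0)·(-3) + (0)·(-17) + (1)·(-10) + 0·2 + (0)·(-1) = 0
  c_4 = (0)·(-5) + (-1)·(-26) + 0·1 + (0)·(-3) + (0)·(-17) + (2)·(-10) + 0·2 + (0)·(-1) = 6
  c_5 = (-1)·(-5) + (0)·(-26) + 0·1 + (0)·(-3) + (0)·(-17) + (0)·(-10) + 0·2 + (0)·(-1) = 5
  c_6 = (0)·(-5) + (0)·(-26) + 2·1 + (0)·(-3) + (0)·(-17) + (0)·(-10) + 0·2 + (1)·(-1) = 1
  c_7 = (0)·(-5) + (0)·(-26) + 0·1 + (0)·(-3) + (0)·(-17) + (0)·(-10) + 1·2 + (0)·(-1) = 2
  c_8 = (0)·(-5) + (0)·(-26) + 0·1 + (-1)·(-3) + (0)·(-17) + (0)·(-10) + 0·2 + (0)·(-1) = 3
Expand coordinatewise in base 2:
  c_1 = 1 = 1·2^0
  c_2 = 1 = 1·2^0
  c_3 = 0
  c_4 = 6 = 0·2^0 + 1·2^1 + 1·2^2
  c_5 = 5 = 1·2^0 + 0·2^1 + 1·2^2
  c_6 = 1 = 1·2^0
  c_7 = 2 = 0·2^0 + 1·2^1
  c_8 = 3 = 1·2^0 + 1·2^1
λ_0 = (1, 1, 0, 0, 1, 1, 0, 1)
λ_1 = (0, 0, 0, 1, 0, 0, 1, 1)
λ_2 = (0, 0, 0, 1, 1, 0, 0, 0)

((1, 1, 0, 0, 1, 1, 0, 1), (0, 0, 0, 1, 0, 0, 1, 1), (0, 0, 0, 1, 1, 0, 0, 0))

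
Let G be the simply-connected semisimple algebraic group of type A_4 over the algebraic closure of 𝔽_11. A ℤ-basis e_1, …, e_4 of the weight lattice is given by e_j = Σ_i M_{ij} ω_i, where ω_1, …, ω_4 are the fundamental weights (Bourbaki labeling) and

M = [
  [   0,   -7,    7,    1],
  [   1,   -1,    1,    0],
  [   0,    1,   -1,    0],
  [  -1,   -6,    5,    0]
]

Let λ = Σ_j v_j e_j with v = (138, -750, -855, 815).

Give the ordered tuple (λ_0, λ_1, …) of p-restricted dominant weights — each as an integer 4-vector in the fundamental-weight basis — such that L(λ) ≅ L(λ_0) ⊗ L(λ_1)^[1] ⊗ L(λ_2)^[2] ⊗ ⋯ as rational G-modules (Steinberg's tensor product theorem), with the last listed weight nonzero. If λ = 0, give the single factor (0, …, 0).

Compute c_i = Σ_j M_{ij} v_j with v = (138, -750, -855, 815):
  c_1 = (0)·(138) + (-7)·(-750) + (7)·(-855) + (1)·(815) = 80
  c_2 = (1)·(138) + (-1)·(-750) + (1)·(-855) + (0)·(815) = 33
  c_3 = (0)·(138) + (1)·(-750) + (-1)·(-855) + (0)·(815) = 105
  c_4 = (-1)·(138) + (-6)·(-750) + (5)·(-855) + (0)·(815) = 87
Writing each c_i in base p = 11:
  c_1 = 80 = 3·11^0 + 7·11^1
  c_2 = 33 = 0·11^0 + 3·11^1
  c_3 = 105 = 6·11^0 + 9·11^1
  c_4 = 87 = 10·11^0 + 7·11^1
Factor λ_0 = (3, 0, 6, 10)
Factor λ_1 = (7, 3, 9, 7)

((3, 0, 6, 10), (7, 3, 9, 7))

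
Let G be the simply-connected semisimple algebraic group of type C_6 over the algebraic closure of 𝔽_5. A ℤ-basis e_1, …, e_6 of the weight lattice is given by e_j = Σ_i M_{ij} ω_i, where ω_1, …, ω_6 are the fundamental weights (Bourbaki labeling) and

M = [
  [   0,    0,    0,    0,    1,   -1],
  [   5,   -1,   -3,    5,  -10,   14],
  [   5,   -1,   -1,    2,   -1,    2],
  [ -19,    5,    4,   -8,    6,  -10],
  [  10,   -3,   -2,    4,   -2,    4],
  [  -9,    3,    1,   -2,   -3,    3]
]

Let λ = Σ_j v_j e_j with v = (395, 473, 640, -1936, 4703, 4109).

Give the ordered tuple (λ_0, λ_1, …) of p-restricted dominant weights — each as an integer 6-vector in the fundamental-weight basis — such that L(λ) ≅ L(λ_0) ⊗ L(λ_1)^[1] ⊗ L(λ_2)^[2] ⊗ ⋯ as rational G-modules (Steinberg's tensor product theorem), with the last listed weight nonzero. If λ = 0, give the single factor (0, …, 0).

Compute c_i = Σ_j M_{ij} v_j with v = (395, 473, 640, -1936, 4703, 4109):
  c_1 = (0)·(395) + (0)·(473) + (0)·(640) + (0)·(-1936) + (1)·(4703) + (-1)·(4109) = 594
  c_2 = (5)·(395) + (-1)·(473) + (-3)·(640) + (5)·(-1936) + (-10)·(4703) + (14)·(4109) = 398
  c_3 = (5)·(395) + (-1)·(473) + (-1)·(640) + (2)·(-1936) + (-1)·(4703) + (2)·(4109) = 505
  c_4 = (-19)·(395) + (5)·(473) + (4)·(640) + (-8)·(-1936) + (6)·(4703) + (-10)·(4109) = 36
  c_5 = (10)·(395) + (-3)·(473) + (-2)·(640) + (4)·(-1936) + (-2)·(4703) + (4)·(4109) = 537
  c_6 = (-9)·(395) + (3)·(473) + (1)·(640) + (-2)·(-1936) + (-3)·(4703) + (3)·(4109) = 594
Base-5 expansion of each c_i:
  c_1 = 594 = 4·5^0 + 3·5^1 + 3·5^2 + 4·5^3
  c_2 = 398 = 3·5^0 + 4·5^1 + 0·5^2 + 3·5^3
  c_3 = 505 = 0·5^0 + 1·5^1 + 0·5^2 + 4·5^3
  c_4 = 36 = 1·5^0 + 2·5^1 + 1·5^2
  c_5 = 537 = 2·5^0 + 2·5^1 + 1·5^2 + 4·5^3
  c_6 = 594 = 4·5^0 + 3·5^1 + 3·5^2 + 4·5^3
p-restricted factor λ_0 = (4, 3, 0, 1, 2, 4)
p-restricted factor λ_1 = (3, 4, 1, 2, 2, 3)
p-restricted factor λ_2 = (3, 0, 0, 1, 1, 3)
p-restricted factor λ_3 = (4, 3, 4, 0, 4, 4)

((4, 3, 0, 1, 2, 4), (3, 4, 1, 2, 2, 3), (3, 0, 0, 1, 1, 3), (4, 3, 4, 0, 4, 4))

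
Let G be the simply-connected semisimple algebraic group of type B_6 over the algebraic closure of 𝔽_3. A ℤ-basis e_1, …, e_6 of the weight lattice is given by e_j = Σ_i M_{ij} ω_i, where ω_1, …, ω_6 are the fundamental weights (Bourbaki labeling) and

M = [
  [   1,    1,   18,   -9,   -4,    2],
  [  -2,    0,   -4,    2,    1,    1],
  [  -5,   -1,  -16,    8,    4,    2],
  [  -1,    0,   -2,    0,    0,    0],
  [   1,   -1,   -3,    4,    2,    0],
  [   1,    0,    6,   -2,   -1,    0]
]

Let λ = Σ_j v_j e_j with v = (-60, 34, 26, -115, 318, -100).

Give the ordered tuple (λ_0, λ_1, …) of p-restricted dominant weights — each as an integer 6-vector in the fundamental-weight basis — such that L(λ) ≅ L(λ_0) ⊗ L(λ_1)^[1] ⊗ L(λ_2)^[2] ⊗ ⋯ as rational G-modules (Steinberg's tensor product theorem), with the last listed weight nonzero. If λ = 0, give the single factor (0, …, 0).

((2, 1, 2, 2, 1, 2), (1, 1, 0, 2, 1, 2))

Change of basis e → ω: c = M·v where v = (-60, 34, 26, -115, 318, -100):
  c_1 = (1)·(-60) + 1·34 + 18·26 + (-9)·(-115) + (-4)·(318) + (2)·(-100) = 5
  c_2 = (-2)·(-60) + 0·34 + (-4)·(26) + (2)·(-115) + 1·318 + (1)·(-100) = 4
  c_3 = (-5)·(-60) + (-1)·(34) + (-16)·(26) + (8)·(-115) + 4·318 + (2)·(-100) = 2
  c_4 = (-1)·(-60) + 0·34 + (-2)·(26) + (0)·(-115) + 0·318 + (0)·(-100) = 8
  c_5 = (1)·(-60) + (-1)·(34) + (-3)·(26) + (4)·(-115) + 2·318 + (0)·(-100) = 4
  c_6 = (1)·(-60) + 0·34 + 6·26 + (-2)·(-115) + (-1)·(318) + (0)·(-100) = 8
Base-3 expansion of each c_i:
  c_1 = 5 = 2·3^0 + 1·3^1
  c_2 = 4 = 1·3^0 + 1·3^1
  c_3 = 2 = 2·3^0
  c_4 = 8 = 2·3^0 + 2·3^1
  c_5 = 4 = 1·3^0 + 1·3^1
  c_6 = 8 = 2·3^0 + 2·3^1
p-restricted factor λ_0 = (2, 1, 2, 2, 1, 2)
p-restricted factor λ_1 = (1, 1, 0, 2, 1, 2)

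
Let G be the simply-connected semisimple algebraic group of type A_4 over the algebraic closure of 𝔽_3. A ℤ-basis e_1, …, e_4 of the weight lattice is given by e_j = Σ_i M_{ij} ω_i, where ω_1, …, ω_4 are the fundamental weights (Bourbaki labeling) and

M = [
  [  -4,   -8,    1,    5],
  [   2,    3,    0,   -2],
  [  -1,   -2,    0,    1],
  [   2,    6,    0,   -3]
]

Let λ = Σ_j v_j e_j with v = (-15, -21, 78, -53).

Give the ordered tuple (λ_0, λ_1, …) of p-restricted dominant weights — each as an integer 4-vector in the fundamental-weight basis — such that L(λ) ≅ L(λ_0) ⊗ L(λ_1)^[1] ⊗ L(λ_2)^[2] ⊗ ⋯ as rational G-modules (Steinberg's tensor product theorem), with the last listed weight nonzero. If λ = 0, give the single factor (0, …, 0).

((2, 1, 1, 0), (1, 1, 1, 1), (1, 1, 0, 0), (1, 0, 0, 0))

Change of basis e → ω: c = M·v where v = (-15, -21, 78, -53):
  c_1 = (-4)·(-15) + (-8)·(-21) + 1·78 + (5)·(-53) = 41
  c_2 = (2)·(-15) + (3)·(-21) + 0·78 + (-2)·(-53) = 13
  c_3 = (-1)·(-15) + (-2)·(-21) + 0·78 + (1)·(-53) = 4
  c_4 = (2)·(-15) + (6)·(-21) + 0·78 + (-3)·(-53) = 3
Writing each c_i in base p = 3:
  c_1 = 41 = 2·3^0 + 1·3^1 + 1·3^2 + 1·3^3
  c_2 = 13 = 1·3^0 + 1·3^1 + 1·3^2
  c_3 = 4 = 1·3^0 + 1·3^1
  c_4 = 3 = 0·3^0 + 1·3^1
Factor λ_0 = (2, 1, 1, 0)
Factor λ_1 = (1, 1, 1, 1)
Factor λ_2 = (1, 1, 0, 0)
Factor λ_3 = (1, 0, 0, 0)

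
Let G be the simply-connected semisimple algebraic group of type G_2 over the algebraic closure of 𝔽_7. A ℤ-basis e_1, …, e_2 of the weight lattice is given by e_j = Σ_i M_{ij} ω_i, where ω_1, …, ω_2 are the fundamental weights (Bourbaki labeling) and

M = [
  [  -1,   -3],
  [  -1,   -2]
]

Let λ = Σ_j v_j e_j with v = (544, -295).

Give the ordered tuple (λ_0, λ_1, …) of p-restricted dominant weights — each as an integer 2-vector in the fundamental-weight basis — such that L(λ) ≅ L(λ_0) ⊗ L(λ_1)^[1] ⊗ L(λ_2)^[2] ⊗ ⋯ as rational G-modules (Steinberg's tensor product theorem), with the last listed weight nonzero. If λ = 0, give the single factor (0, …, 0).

((5, 4), (6, 6), (6, 0))

Change of basis e → ω: c = M·v where v = (544, -295):
  c_1 = (-1)·(544) + (-3)·(-295) = 341
  c_2 = (-1)·(544) + (-2)·(-295) = 46
p = 7; digits c_i = Σ_j d_{ij}·7^j, 0 ≤ d_{ij} < 7:
  c_1 = 341 = 5·7^0 + 6·7^1 + 6·7^2
  c_2 = 46 = 4·7^0 + 6·7^1
p-restricted factor λ_0 = (5, 4)
p-restricted factor λ_1 = (6, 6)
p-restricted factor λ_2 = (6, 0)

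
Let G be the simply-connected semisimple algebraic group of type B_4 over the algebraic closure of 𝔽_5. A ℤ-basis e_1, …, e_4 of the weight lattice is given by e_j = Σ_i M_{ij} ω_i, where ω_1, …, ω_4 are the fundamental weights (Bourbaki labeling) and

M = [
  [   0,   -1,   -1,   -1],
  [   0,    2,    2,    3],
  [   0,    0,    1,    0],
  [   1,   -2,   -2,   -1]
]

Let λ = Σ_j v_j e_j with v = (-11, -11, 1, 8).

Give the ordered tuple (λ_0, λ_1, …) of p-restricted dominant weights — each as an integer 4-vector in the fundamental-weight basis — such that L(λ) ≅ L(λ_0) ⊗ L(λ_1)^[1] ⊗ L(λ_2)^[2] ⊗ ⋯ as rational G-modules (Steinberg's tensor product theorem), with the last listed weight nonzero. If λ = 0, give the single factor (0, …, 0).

Compute c_i = Σ_j M_{ij} v_j with v = (-11, -11, 1, 8):
  c_1 = 0*-11 + -1*-11 + -1*1 + -1*8 = 2
  c_2 = 0*-11 + 2*-11 + 2*1 + 3*8 = 4
  c_3 = 0*-11 + 0*-11 + 1*1 + 0*8 = 1
  c_4 = 1*-11 + -2*-11 + -2*1 + -1*8 = 1
Writing each c_i in base p = 5:
  c_1 = 2 = 2·5^0
  c_2 = 4 = 4·5^0
  c_3 = 1 = 1·5^0
  c_4 = 1 = 1·5^0
p-restricted factor λ_0 = (2, 4, 1, 1)

((2, 4, 1, 1),)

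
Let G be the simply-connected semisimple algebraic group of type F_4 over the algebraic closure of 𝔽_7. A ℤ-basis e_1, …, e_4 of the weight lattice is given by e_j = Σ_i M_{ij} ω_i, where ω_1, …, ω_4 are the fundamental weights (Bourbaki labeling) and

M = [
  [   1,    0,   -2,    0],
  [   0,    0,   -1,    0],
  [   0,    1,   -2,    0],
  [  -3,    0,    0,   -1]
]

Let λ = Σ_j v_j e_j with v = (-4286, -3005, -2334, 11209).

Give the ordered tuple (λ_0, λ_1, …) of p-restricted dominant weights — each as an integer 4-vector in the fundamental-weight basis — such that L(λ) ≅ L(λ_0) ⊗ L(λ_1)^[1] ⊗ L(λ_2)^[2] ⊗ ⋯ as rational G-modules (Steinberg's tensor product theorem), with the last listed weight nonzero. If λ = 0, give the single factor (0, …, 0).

Compute c_i = Σ_j M_{ij} v_j with v = (-4286, -3005, -2334, 11209):
  c_1 = (1)·(-4286) + (0)·(-3005) + (-2)·(-2334) + (0)·(11209) = 382
  c_2 = (0)·(-4286) + (0)·(-3005) + (-1)·(-2334) + (0)·(11209) = 2334
  c_3 = (0)·(-4286) + (1)·(-3005) + (-2)·(-2334) + (0)·(11209) = 1663
  c_4 = (-3)·(-4286) + (0)·(-3005) + (0)·(-2334) + (-1)·(11209) = 1649
Expand coordinatewise in base 7:
  c_1 = 382 = 4·7^0 + 5·7^1 + 0·7^2 + 1·7^3
  c_2 = 2334 = 3·7^0 + 4·7^1 + 5·7^2 + 6·7^3
  c_3 = 1663 = 4·7^0 + 6·7^1 + 5·7^2 + 4·7^3
  c_4 = 1649 = 4·7^0 + 4·7^1 + 5·7^2 + 4·7^3
Factor λ_0 = (4, 3, 4, 4)
Factor λ_1 = (5, 4, 6, 4)
Factor λ_2 = (0, 5, 5, 5)
Factor λ_3 = (1, 6, 4, 4)

((4, 3, 4, 4), (5, 4, 6, 4), (0, 5, 5, 5), (1, 6, 4, 4))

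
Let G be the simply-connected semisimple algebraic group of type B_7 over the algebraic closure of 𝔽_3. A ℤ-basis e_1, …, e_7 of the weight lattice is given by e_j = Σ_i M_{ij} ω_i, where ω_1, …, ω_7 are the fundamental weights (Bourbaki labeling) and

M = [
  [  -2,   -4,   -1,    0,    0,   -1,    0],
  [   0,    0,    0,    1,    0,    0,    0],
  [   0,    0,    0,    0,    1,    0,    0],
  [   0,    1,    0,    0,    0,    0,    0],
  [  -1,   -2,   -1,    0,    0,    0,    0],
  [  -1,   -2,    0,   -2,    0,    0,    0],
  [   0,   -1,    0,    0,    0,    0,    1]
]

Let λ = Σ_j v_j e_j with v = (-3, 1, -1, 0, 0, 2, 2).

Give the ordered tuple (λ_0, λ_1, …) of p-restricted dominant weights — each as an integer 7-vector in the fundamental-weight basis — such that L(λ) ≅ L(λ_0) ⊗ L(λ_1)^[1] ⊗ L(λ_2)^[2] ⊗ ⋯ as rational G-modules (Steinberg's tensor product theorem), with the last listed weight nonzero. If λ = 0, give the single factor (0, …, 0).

((1, 0, 0, 1, 2, 1, 1),)

Change of basis e → ω: c = M·v where v = (-3, 1, -1, 0, 0, 2, 2):
  c_1 = -2*-3 + -4*1 + -1*-1 + 0*0 + 0*0 + -1*2 + 0*2 = 1
  c_2 = 0*-3 + 0*1 + 0*-1 + 1*0 + 0*0 + 0*2 + 0*2 = 0
  c_3 = 0*-3 + 0*1 + 0*-1 + 0*0 + 1*0 + 0*2 + 0*2 = 0
  c_4 = 0*-3 + 1*1 + 0*-1 + 0*0 + 0*0 + 0*2 + 0*2 = 1
  c_5 = -1*-3 + -2*1 + -1*-1 + 0*0 + 0*0 + 0*2 + 0*2 = 2
  c_6 = -1*-3 + -2*1 + 0*-1 + -2*0 + 0*0 + 0*2 + 0*2 = 1
  c_7 = 0*-3 + -1*1 + 0*-1 + 0*0 + 0*0 + 0*2 + 1*2 = 1
Base-3 expansion of each c_i:
  c_1 = 1 = 1·3^0
  c_2 = 0
  c_3 = 0
  c_4 = 1 = 1·3^0
  c_5 = 2 = 2·3^0
  c_6 = 1 = 1·3^0
  c_7 = 1 = 1·3^0
Factor λ_0 = (1, 0, 0, 1, 2, 1, 1)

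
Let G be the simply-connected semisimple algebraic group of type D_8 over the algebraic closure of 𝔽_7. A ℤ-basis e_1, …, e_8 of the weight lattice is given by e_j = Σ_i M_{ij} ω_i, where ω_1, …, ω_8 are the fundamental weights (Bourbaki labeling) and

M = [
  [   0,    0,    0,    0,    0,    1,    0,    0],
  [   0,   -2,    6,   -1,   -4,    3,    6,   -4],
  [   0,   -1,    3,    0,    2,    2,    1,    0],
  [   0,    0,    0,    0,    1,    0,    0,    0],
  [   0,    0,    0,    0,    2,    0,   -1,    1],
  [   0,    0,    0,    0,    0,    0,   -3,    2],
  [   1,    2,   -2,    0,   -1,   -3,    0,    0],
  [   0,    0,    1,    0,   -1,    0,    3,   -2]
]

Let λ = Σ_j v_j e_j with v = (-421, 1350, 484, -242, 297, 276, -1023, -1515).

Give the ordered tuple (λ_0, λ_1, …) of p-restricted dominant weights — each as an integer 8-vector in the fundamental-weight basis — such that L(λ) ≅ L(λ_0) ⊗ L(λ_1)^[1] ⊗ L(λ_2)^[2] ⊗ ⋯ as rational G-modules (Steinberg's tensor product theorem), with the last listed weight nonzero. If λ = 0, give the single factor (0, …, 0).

((3, 1, 1, 3, 4, 4, 4, 1), (4, 1, 4, 0, 0, 5, 5, 0), (5, 0, 4, 6, 2, 0, 3, 3))

Converting to the ω-basis (c_i = row i of M dotted with v = (-421, 1350, 484, -242, 297, 276, -1023, -1515)):
  c_1 = (0)·(-421) + (0)·(1350) + (0)·(484) + (0)·(-242) + (0)·(297) + (1)·(276) + (0)·(-1023) + (0)·(-1515) = 276
  c_2 = (0)·(-421) + (-2)·(1350) + (6)·(484) + (-1)·(-242) + (-4)·(297) + (3)·(276) + (6)·(-1023) + (-4)·(-1515) = 8
  c_3 = (0)·(-421) + (-1)·(1350) + (3)·(484) + (0)·(-242) + (2)·(297) + (2)·(276) + (1)·(-1023) + (0)·(-1515) = 225
  c_4 = (0)·(-421) + (0)·(1350) + (0)·(484) + (0)·(-242) + (1)·(297) + (0)·(276) + (0)·(-1023) + (0)·(-1515) = 297
  c_5 = (0)·(-421) + (0)·(1350) + (0)·(484) + (0)·(-242) + (2)·(297) + (0)·(276) + (-1)·(-1023) + (1)·(-1515) = 102
  c_6 = (0)·(-421) + (0)·(1350) + (0)·(484) + (0)·(-242) + (0)·(297) + (0)·(276) + (-3)·(-1023) + (2)·(-1515) = 39
  c_7 = (1)·(-421) + (2)·(1350) + (-2)·(484) + (0)·(-242) + (-1)·(297) + (-3)·(276) + (0)·(-1023) + (0)·(-1515) = 186
  c_8 = (0)·(-421) + (0)·(1350) + (1)·(484) + (0)·(-242) + (-1)·(297) + (0)·(276) + (3)·(-1023) + (-2)·(-1515) = 148
Expand coordinatewise in base 7:
  c_1 = 276 = 3·7^0 + 4·7^1 + 5·7^2
  c_2 = 8 = 1·7^0 + 1·7^1
  c_3 = 225 = 1·7^0 + 4·7^1 + 4·7^2
  c_4 = 297 = 3·7^0 + 0·7^1 + 6·7^2
  c_5 = 102 = 4·7^0 + 0·7^1 + 2·7^2
  c_6 = 39 = 4·7^0 + 5·7^1
  c_7 = 186 = 4·7^0 + 5·7^1 + 3·7^2
  c_8 = 148 = 1·7^0 + 0·7^1 + 3·7^2
Factor λ_0 = (3, 1, 1, 3, 4, 4, 4, 1)
Factor λ_1 = (4, 1, 4, 0, 0, 5, 5, 0)
Factor λ_2 = (5, 0, 4, 6, 2, 0, 3, 3)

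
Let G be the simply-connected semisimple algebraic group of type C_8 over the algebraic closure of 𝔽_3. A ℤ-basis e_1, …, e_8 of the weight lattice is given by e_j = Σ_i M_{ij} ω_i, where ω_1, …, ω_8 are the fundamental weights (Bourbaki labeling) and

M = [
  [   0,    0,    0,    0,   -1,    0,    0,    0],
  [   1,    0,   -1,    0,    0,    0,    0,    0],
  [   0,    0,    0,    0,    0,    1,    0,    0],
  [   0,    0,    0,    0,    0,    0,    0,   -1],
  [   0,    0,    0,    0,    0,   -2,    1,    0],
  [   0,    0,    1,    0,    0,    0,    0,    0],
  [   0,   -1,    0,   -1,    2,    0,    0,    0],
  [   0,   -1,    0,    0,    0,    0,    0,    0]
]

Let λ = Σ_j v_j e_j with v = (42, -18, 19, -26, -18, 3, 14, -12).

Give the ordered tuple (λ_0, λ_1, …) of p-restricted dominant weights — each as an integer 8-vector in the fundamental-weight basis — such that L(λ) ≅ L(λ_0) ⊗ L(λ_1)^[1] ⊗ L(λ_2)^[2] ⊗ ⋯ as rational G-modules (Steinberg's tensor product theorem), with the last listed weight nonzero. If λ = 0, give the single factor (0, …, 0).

Converting to the ω-basis (c_i = row i of M dotted with v = (42, -18, 19, -26, -18, 3, 14, -12)):
  c_1 = (0)·(42) + (0)·(-18) + (0)·(19) + (0)·(-26) + (-1)·(-18) + (0)·(3) + (0)·(14) + (0)·(-12) = 18
  c_2 = (1)·(42) + (0)·(-18) + (-1)·(19) + (0)·(-26) + (0)·(-18) + (0)·(3) + (0)·(14) + (0)·(-12) = 23
  c_3 = (0)·(42) + (0)·(-18) + (0)·(19) + (0)·(-26) + (0)·(-18) + (1)·(3) + (0)·(14) + (0)·(-12) = 3
  c_4 = (0)·(42) + (0)·(-18) + (0)·(19) + (0)·(-26) + (0)·(-18) + (0)·(3) + (0)·(14) + (-1)·(-12) = 12
  c_5 = (0)·(42) + (0)·(-18) + (0)·(19) + (0)·(-26) + (0)·(-18) + (-2)·(3) + (1)·(14) + (0)·(-12) = 8
  c_6 = (0)·(42) + (0)·(-18) + (1)·(19) + (0)·(-26) + (0)·(-18) + (0)·(3) + (0)·(14) + (0)·(-12) = 19
  c_7 = (0)·(42) + (-1)·(-18) + (0)·(19) + (-1)·(-26) + (2)·(-18) + (0)·(3) + (0)·(14) + (0)·(-12) = 8
  c_8 = (0)·(42) + (-1)·(-18) + (0)·(19) + (0)·(-26) + (0)·(-18) + (0)·(3) + (0)·(14) + (0)·(-12) = 18
Expand coordinatewise in base 3:
  c_1 = 18 = 0·3^0 + 0·3^1 + 2·3^2
  c_2 = 23 = 2·3^0 + 1·3^1 + 2·3^2
  c_3 = 3 = 0·3^0 + 1·3^1
  c_4 = 12 = 0·3^0 + 1·3^1 + 1·3^2
  c_5 = 8 = 2·3^0 + 2·3^1
  c_6 = 19 = 1·3^0 + 0·3^1 + 2·3^2
  c_7 = 8 = 2·3^0 + 2·3^1
  c_8 = 18 = 0·3^0 + 0·3^1 + 2·3^2
p-restricted factor λ_0 = (0, 2, 0, 0, 2, 1, 2, 0)
p-restricted factor λ_1 = (0, 1, 1, 1, 2, 0, 2, 0)
p-restricted factor λ_2 = (2, 2, 0, 1, 0, 2, 0, 2)

((0, 2, 0, 0, 2, 1, 2, 0), (0, 1, 1, 1, 2, 0, 2, 0), (2, 2, 0, 1, 0, 2, 0, 2))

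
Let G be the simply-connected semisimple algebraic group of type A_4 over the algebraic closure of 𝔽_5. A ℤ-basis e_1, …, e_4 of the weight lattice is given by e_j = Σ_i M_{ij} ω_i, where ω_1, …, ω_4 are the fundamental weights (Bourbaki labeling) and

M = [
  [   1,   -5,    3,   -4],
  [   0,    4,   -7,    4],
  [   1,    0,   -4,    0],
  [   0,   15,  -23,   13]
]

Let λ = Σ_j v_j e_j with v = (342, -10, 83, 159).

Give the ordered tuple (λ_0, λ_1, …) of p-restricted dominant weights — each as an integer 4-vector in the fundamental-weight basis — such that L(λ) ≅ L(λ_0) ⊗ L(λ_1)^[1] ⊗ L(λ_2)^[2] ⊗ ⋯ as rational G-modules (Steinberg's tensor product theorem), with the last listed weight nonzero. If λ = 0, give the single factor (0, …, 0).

((0, 0, 0, 3), (1, 3, 2, 1))

Converting to the ω-basis (c_i = row i of M dotted with v = (342, -10, 83, 159)):
  c_1 = (1)·(342) + (-5)·(-10) + (3)·(83) + (-4)·(159) = 5
  c_2 = (0)·(342) + (4)·(-10) + (-7)·(83) + (4)·(159) = 15
  c_3 = (1)·(342) + (0)·(-10) + (-4)·(83) + (0)·(159) = 10
  c_4 = (0)·(342) + (15)·(-10) + (-23)·(83) + (13)·(159) = 8
Writing each c_i in base p = 5:
  c_1 = 5 = 0·5^0 + 1·5^1
  c_2 = 15 = 0·5^0 + 3·5^1
  c_3 = 10 = 0·5^0 + 2·5^1
  c_4 = 8 = 3·5^0 + 1·5^1
λ_0 = (0, 0, 0, 3)
λ_1 = (1, 3, 2, 1)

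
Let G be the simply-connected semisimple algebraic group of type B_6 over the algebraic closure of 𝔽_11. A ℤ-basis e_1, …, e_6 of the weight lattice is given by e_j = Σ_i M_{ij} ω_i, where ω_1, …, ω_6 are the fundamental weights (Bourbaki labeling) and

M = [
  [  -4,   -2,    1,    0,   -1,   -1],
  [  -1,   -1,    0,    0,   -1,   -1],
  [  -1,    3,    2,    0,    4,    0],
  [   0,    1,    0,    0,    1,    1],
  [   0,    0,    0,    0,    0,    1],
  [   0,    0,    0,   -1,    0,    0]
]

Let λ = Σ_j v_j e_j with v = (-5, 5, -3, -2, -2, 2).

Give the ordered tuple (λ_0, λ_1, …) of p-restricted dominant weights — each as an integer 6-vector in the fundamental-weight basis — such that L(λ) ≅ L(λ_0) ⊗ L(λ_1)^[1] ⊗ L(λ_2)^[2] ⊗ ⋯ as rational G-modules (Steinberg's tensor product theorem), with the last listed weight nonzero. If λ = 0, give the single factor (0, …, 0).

((7, 0, 6, 5, 2, 2),)

In the fundamental-weight basis, λ has coordinates c = M·v (v = (-5, 5, -3, -2, -2, 2)):
  c_1 = -4*-5 + -2*5 + 1*-3 + 0*-2 + -1*-2 + -1*2 = 7
  c_2 = -1*-5 + -1*5 + 0*-3 + 0*-2 + -1*-2 + -1*2 = 0
  c_3 = -1*-5 + 3*5 + 2*-3 + 0*-2 + 4*-2 + 0*2 = 6
  c_4 = 0*-5 + 1*5 + 0*-3 + 0*-2 + 1*-2 + 1*2 = 5
  c_5 = 0*-5 + 0*5 + 0*-3 + 0*-2 + 0*-2 + 1*2 = 2
  c_6 = 0*-5 + 0*5 + 0*-3 + -1*-2 + 0*-2 + 0*2 = 2
Base-11 expansion of each c_i:
  c_1 = 7 = 7·11^0
  c_2 = 0
  c_3 = 6 = 6·11^0
  c_4 = 5 = 5·11^0
  c_5 = 2 = 2·11^0
  c_6 = 2 = 2·11^0
λ_0 = (7, 0, 6, 5, 2, 2)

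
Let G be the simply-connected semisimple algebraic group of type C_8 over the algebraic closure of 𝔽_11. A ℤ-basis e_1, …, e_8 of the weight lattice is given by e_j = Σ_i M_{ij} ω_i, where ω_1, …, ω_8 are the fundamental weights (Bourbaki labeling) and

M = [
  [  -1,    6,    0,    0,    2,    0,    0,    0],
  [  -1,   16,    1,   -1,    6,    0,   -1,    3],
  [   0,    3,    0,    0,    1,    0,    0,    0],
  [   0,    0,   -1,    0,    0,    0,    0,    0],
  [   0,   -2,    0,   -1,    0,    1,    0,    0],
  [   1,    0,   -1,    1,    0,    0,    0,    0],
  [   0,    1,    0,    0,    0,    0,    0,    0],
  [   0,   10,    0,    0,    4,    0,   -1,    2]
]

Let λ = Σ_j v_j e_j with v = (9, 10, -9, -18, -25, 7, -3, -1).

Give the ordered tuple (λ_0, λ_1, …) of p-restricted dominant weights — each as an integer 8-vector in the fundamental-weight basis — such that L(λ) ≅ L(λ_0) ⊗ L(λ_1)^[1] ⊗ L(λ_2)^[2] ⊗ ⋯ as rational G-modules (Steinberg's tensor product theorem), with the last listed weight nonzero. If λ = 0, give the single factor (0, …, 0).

((1, 10, 5, 9, 5, 0, 10, 1),)

Change of basis e → ω: c = M·v where v = (9, 10, -9, -18, -25, 7, -3, -1):
  c_1 = (-1)·(9) + 6·10 + (0)·(-9) + (0)·(-18) + (2)·(-25) + 0·7 + (0)·(-3) + (0)·(-1) = 1
  c_2 = (-1)·(9) + 16·10 + (1)·(-9) + (-1)·(-18) + (6)·(-25) + 0·7 + (-1)·(-3) + (3)·(-1) = 10
  c_3 = 0·9 + 3·10 + (0)·(-9) + (0)·(-18) + (1)·(-25) + 0·7 + (0)·(-3) + (0)·(-1) = 5
  c_4 = 0·9 + 0·10 + (-1)·(-9) + (0)·(-18) + (0)·(-25) + 0·7 + (0)·(-3) + (0)·(-1) = 9
  c_5 = 0·9 + (-2)·(10) + (0)·(-9) + (-1)·(-18) + (0)·(-25) + 1·7 + (0)·(-3) + (0)·(-1) = 5
  c_6 = 1·9 + 0·10 + (-1)·(-9) + (1)·(-18) + (0)·(-25) + 0·7 + (0)·(-3) + (0)·(-1) = 0
  c_7 = 0·9 + 1·10 + (0)·(-9) + (0)·(-18) + (0)·(-25) + 0·7 + (0)·(-3) + (0)·(-1) = 10
  c_8 = 0·9 + 10·10 + (0)·(-9) + (0)·(-18) + (4)·(-25) + 0·7 + (-1)·(-3) + (2)·(-1) = 1
Writing each c_i in base p = 11:
  c_1 = 1 = 1·11^0
  c_2 = 10 = 10·11^0
  c_3 = 5 = 5·11^0
  c_4 = 9 = 9·11^0
  c_5 = 5 = 5·11^0
  c_6 = 0
  c_7 = 10 = 10·11^0
  c_8 = 1 = 1·11^0
Factor λ_0 = (1, 10, 5, 9, 5, 0, 10, 1)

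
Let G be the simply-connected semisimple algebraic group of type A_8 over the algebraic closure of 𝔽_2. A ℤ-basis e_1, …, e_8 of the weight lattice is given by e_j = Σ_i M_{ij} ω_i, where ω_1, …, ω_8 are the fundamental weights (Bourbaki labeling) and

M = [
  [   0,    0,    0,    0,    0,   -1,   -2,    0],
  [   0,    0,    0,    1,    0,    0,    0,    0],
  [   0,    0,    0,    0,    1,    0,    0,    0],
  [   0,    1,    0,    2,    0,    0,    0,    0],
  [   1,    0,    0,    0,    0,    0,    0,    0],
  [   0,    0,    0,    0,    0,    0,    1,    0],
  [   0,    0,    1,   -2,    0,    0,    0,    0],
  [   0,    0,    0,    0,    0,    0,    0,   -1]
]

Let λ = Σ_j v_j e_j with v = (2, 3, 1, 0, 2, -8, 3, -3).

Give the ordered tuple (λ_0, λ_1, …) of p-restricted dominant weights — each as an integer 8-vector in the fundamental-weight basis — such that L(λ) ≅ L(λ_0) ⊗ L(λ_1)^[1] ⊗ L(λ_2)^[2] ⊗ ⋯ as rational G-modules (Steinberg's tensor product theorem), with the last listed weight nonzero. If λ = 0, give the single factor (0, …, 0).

((0, 0, 0, 1, 0, 1, 1, 1), (1, 0, 1, 1, 1, 1, 0, 1))

ω-coordinates c = M·v, v = (2, 3, 1, 0, 2, -8, 3, -3):
  c_1 = 0·2 + 0·3 + 0·1 + 0·0 + 0·2 + (-1)·(-8) + (-2)·(3) + (0)·(-3) = 2
  c_2 = 0·2 + 0·3 + 0·1 + 1·0 + 0·2 + (0)·(-8) + 0·3 + (0)·(-3) = 0
  c_3 = 0·2 + 0·3 + 0·1 + 0·0 + 1·2 + (0)·(-8) + 0·3 + (0)·(-3) = 2
  c_4 = 0·2 + 1·3 + 0·1 + 2·0 + 0·2 + (0)·(-8) + 0·3 + (0)·(-3) = 3
  c_5 = 1·2 + 0·3 + 0·1 + 0·0 + 0·2 + (0)·(-8) + 0·3 + (0)·(-3) = 2
  c_6 = 0·2 + 0·3 + 0·1 + 0·0 + 0·2 + (0)·(-8) + 1·3 + (0)·(-3) = 3
  c_7 = 0·2 + 0·3 + 1·1 + (-2)·(0) + 0·2 + (0)·(-8) + 0·3 + (0)·(-3) = 1
  c_8 = 0·2 + 0·3 + 0·1 + 0·0 + 0·2 + (0)·(-8) + 0·3 + (-1)·(-3) = 3
Writing each c_i in base p = 2:
  c_1 = 2 = 0·2^0 + 1·2^1
  c_2 = 0
  c_3 = 2 = 0·2^0 + 1·2^1
  c_4 = 3 = 1·2^0 + 1·2^1
  c_5 = 2 = 0·2^0 + 1·2^1
  c_6 = 3 = 1·2^0 + 1·2^1
  c_7 = 1 = 1·2^0
  c_8 = 3 = 1·2^0 + 1·2^1
Factor λ_0 = (0, 0, 0, 1, 0, 1, 1, 1)
Factor λ_1 = (1, 0, 1, 1, 1, 1, 0, 1)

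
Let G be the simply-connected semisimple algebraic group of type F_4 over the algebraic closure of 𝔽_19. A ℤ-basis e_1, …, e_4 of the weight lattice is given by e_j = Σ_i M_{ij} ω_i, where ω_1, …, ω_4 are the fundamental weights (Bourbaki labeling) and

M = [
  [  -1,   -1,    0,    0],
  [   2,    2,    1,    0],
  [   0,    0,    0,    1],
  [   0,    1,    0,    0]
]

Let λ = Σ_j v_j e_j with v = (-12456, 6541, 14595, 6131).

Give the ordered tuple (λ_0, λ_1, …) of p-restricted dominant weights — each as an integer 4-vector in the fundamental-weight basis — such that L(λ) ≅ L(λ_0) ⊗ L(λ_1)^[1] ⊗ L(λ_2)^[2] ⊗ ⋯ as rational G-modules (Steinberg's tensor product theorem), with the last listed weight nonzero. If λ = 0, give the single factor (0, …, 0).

Converting to the ω-basis (c_i = row i of M dotted with v = (-12456, 6541, 14595, 6131)):
  c_1 = (-1)·(-12456) + (-1)·(6541) + 0·14595 + 0·6131 = 5915
  c_2 = (2)·(-12456) + 2·6541 + 1·14595 + 0·6131 = 2765
  c_3 = (0)·(-12456) + 0·6541 + 0·14595 + 1·6131 = 6131
  c_4 = (0)·(-12456) + 1·6541 + 0·14595 + 0·6131 = 6541
p = 19; digits c_i = Σ_j d_{ij}·19^j, 0 ≤ d_{ij} < 19:
  c_1 = 5915 = 6·19^0 + 7·19^1 + 16·19^2
  c_2 = 2765 = 10·19^0 + 12·19^1 + 7·19^2
  c_3 = 6131 = 13·19^0 + 18·19^1 + 16·19^2
  c_4 = 6541 = 5·19^0 + 2·19^1 + 18·19^2
p-restricted factor λ_0 = (6, 10, 13, 5)
p-restricted factor λ_1 = (7, 12, 18, 2)
p-restricted factor λ_2 = (16, 7, 16, 18)

((6, 10, 13, 5), (7, 12, 18, 2), (16, 7, 16, 18))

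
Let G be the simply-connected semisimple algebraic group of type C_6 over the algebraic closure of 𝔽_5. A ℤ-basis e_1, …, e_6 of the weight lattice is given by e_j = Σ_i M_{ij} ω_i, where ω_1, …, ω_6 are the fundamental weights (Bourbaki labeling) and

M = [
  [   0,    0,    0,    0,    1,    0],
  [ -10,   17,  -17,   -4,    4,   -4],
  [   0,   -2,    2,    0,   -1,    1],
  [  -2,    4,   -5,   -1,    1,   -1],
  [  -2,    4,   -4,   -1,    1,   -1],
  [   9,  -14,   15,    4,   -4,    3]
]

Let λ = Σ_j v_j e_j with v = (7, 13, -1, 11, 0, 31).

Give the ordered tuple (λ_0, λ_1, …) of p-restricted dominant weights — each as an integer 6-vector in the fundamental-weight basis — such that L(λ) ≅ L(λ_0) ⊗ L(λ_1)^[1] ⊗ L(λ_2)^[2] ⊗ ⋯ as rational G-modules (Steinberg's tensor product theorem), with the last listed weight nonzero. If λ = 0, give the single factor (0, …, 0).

((0, 0, 3, 1, 0, 3),)

Change of basis e → ω: c = M·v where v = (7, 13, -1, 11, 0, 31):
  c_1 = 0·7 + 0·13 + (0)·(-1) + 0·11 + 1·0 + 0·31 = 0
  c_2 = (-10)·(7) + 17·13 + (-17)·(-1) + (-4)·(11) + 4·0 + (-4)·(31) = 0
  c_3 = 0·7 + (-2)·(13) + (2)·(-1) + 0·11 + (-1)·(0) + 1·31 = 3
  c_4 = (-2)·(7) + 4·13 + (-5)·(-1) + (-1)·(11) + 1·0 + (-1)·(31) = 1
  c_5 = (-2)·(7) + 4·13 + (-4)·(-1) + (-1)·(11) + 1·0 + (-1)·(31) = 0
  c_6 = 9·7 + (-14)·(13) + (15)·(-1) + 4·11 + (-4)·(0) + 3·31 = 3
p = 5; digits c_i = Σ_j d_{ij}·5^j, 0 ≤ d_{ij} < 5:
  c_1 = 0
  c_2 = 0
  c_3 = 3 = 3·5^0
  c_4 = 1 = 1·5^0
  c_5 = 0
  c_6 = 3 = 3·5^0
p-restricted factor λ_0 = (0, 0, 3, 1, 0, 3)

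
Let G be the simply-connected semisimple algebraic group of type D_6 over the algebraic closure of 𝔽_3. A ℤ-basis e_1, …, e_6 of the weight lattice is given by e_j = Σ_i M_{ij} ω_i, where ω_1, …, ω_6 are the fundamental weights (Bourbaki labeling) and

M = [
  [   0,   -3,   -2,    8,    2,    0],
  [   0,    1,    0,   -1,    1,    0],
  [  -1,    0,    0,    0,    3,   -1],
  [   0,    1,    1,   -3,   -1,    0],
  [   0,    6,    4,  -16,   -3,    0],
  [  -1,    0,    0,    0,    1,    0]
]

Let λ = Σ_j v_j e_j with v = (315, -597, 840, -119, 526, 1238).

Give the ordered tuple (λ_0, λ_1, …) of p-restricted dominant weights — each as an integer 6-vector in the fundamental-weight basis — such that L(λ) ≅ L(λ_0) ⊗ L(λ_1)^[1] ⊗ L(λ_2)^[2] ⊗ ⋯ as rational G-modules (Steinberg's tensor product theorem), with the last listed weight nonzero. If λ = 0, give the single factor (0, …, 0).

Compute c_i = Σ_j M_{ij} v_j with v = (315, -597, 840, -119, 526, 1238):
  c_1 = 0·315 + (-3)·(-597) + (-2)·(840) + (8)·(-119) + 2·526 + 0·1238 = 211
  c_2 = 0·315 + (1)·(-597) + 0·840 + (-1)·(-119) + 1·526 + 0·1238 = 48
  c_3 = (-1)·(315) + (0)·(-597) + 0·840 + (0)·(-119) + 3·526 + (-1)·(1238) = 25
  c_4 = 0·315 + (1)·(-597) + 1·840 + (-3)·(-119) + (-1)·(526) + 0·1238 = 74
  c_5 = 0·315 + (6)·(-597) + 4·840 + (-16)·(-119) + (-3)·(526) + 0·1238 = 104
  c_6 = (-1)·(315) + (0)·(-597) + 0·840 + (0)·(-119) + 1·526 + 0·1238 = 211
Base-3 expansion of each c_i:
  c_1 = 211 = 1·3^0 + 1·3^1 + 2·3^2 + 1·3^3 + 2·3^4
  c_2 = 48 = 0·3^0 + 1·3^1 + 2·3^2 + 1·3^3
  c_3 = 25 = 1·3^0 + 2·3^1 + 2·3^2
  c_4 = 74 = 2·3^0 + 0·3^1 + 2·3^2 + 2·3^3
  c_5 = 104 = 2·3^0 + 1·3^1 + 2·3^2 + 0·3^3 + 1·3^4
  c_6 = 211 = 1·3^0 + 1·3^1 + 2·3^2 + 1·3^3 + 2·3^4
Factor λ_0 = (1, 0, 1, 2, 2, 1)
Factor λ_1 = (1, 1, 2, 0, 1, 1)
Factor λ_2 = (2, 2, 2, 2, 2, 2)
Factor λ_3 = (1, 1, 0, 2, 0, 1)
Factor λ_4 = (2, 0, 0, 0, 1, 2)

((1, 0, 1, 2, 2, 1), (1, 1, 2, 0, 1, 1), (2, 2, 2, 2, 2, 2), (1, 1, 0, 2, 0, 1), (2, 0, 0, 0, 1, 2))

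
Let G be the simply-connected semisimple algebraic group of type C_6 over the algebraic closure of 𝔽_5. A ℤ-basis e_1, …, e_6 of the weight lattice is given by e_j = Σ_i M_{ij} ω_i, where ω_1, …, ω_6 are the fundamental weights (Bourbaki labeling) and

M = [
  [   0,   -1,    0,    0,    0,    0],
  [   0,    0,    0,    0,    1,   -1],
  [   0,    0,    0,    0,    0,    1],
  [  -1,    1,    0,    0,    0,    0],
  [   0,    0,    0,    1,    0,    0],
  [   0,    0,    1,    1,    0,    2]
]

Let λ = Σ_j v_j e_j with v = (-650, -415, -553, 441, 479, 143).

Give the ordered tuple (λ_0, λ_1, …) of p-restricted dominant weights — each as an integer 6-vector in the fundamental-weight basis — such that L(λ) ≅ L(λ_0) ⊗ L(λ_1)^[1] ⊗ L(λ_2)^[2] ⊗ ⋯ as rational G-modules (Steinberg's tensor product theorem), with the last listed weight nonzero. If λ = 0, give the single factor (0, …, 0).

((0, 1, 3, 0, 1, 4), (3, 2, 3, 2, 3, 4), (1, 3, 0, 4, 2, 1), (3, 2, 1, 1, 3, 1))

Compute c_i = Σ_j M_{ij} v_j with v = (-650, -415, -553, 441, 479, 143):
  c_1 = (0)·(-650) + (-1)·(-415) + (0)·(-553) + 0·441 + 0·479 + 0·143 = 415
  c_2 = (0)·(-650) + (0)·(-415) + (0)·(-553) + 0·441 + 1·479 + (-1)·(143) = 336
  c_3 = (0)·(-650) + (0)·(-415) + (0)·(-553) + 0·441 + 0·479 + 1·143 = 143
  c_4 = (-1)·(-650) + (1)·(-415) + (0)·(-553) + 0·441 + 0·479 + 0·143 = 235
  c_5 = (0)·(-650) + (0)·(-415) + (0)·(-553) + 1·441 + 0·479 + 0·143 = 441
  c_6 = (0)·(-650) + (0)·(-415) + (1)·(-553) + 1·441 + 0·479 + 2·143 = 174
Writing each c_i in base p = 5:
  c_1 = 415 = 0·5^0 + 3·5^1 + 1·5^2 + 3·5^3
  c_2 = 336 = 1·5^0 + 2·5^1 + 3·5^2 + 2·5^3
  c_3 = 143 = 3·5^0 + 3·5^1 + 0·5^2 + 1·5^3
  c_4 = 235 = 0·5^0 + 2·5^1 + 4·5^2 + 1·5^3
  c_5 = 441 = 1·5^0 + 3·5^1 + 2·5^2 + 3·5^3
  c_6 = 174 = 4·5^0 + 4·5^1 + 1·5^2 + 1·5^3
λ_0 = (0, 1, 3, 0, 1, 4)
λ_1 = (3, 2, 3, 2, 3, 4)
λ_2 = (1, 3, 0, 4, 2, 1)
λ_3 = (3, 2, 1, 1, 3, 1)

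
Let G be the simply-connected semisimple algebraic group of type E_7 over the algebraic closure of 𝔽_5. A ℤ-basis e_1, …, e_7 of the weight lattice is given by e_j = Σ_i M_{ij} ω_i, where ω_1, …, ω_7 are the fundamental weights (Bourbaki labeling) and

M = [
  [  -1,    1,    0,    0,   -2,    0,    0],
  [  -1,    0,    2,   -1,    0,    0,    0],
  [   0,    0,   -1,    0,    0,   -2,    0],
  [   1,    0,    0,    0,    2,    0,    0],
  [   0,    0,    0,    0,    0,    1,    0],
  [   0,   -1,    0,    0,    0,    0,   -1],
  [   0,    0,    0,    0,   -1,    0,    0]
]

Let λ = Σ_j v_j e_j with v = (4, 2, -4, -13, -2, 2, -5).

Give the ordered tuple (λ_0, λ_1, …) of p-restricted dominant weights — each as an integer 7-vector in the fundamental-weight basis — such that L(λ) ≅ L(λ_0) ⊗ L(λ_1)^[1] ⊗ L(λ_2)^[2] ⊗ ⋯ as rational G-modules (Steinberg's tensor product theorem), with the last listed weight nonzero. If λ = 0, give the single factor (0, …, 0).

Change of basis e → ω: c = M·v where v = (4, 2, -4, -13, -2, 2, -5):
  c_1 = -1*4 + 1*2 + 0*-4 + 0*-13 + -2*-2 + 0*2 + 0*-5 = 2
  c_2 = -1*4 + 0*2 + 2*-4 + -1*-13 + 0*-2 + 0*2 + 0*-5 = 1
  c_3 = 0*4 + 0*2 + -1*-4 + 0*-13 + 0*-2 + -2*2 + 0*-5 = 0
  c_4 = 1*4 + 0*2 + 0*-4 + 0*-13 + 2*-2 + 0*2 + 0*-5 = 0
  c_5 = 0*4 + 0*2 + 0*-4 + 0*-13 + 0*-2 + 1*2 + 0*-5 = 2
  c_6 = 0*4 + -1*2 + 0*-4 + 0*-13 + 0*-2 + 0*2 + -1*-5 = 3
  c_7 = 0*4 + 0*2 + 0*-4 + 0*-13 + -1*-2 + 0*2 + 0*-5 = 2
p = 5; digits c_i = Σ_j d_{ij}·5^j, 0 ≤ d_{ij} < 5:
  c_1 = 2 = 2·5^0
  c_2 = 1 = 1·5^0
  c_3 = 0
  c_4 = 0
  c_5 = 2 = 2·5^0
  c_6 = 3 = 3·5^0
  c_7 = 2 = 2·5^0
p-restricted factor λ_0 = (2, 1, 0, 0, 2, 3, 2)

((2, 1, 0, 0, 2, 3, 2),)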